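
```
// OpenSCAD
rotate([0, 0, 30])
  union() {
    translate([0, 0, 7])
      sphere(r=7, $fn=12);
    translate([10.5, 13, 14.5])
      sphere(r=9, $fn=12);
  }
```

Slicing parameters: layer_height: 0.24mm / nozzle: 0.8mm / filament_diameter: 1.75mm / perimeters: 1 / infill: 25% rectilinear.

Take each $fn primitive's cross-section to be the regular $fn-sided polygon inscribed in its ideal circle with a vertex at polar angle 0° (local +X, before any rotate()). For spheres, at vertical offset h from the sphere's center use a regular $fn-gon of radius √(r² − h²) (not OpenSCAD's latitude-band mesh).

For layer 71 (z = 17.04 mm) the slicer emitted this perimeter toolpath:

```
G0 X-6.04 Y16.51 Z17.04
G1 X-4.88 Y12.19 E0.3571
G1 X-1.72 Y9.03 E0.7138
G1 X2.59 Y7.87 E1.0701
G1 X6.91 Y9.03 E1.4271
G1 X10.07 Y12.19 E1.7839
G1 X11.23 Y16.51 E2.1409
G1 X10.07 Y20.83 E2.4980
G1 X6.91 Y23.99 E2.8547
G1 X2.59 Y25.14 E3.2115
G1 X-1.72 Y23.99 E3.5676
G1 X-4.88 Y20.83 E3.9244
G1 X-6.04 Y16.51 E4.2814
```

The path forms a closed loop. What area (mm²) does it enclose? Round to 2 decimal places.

Apply the shoelace formula to the sequence of (X, Y) vertices; enclosed area = 223.67 mm².

223.67 mm²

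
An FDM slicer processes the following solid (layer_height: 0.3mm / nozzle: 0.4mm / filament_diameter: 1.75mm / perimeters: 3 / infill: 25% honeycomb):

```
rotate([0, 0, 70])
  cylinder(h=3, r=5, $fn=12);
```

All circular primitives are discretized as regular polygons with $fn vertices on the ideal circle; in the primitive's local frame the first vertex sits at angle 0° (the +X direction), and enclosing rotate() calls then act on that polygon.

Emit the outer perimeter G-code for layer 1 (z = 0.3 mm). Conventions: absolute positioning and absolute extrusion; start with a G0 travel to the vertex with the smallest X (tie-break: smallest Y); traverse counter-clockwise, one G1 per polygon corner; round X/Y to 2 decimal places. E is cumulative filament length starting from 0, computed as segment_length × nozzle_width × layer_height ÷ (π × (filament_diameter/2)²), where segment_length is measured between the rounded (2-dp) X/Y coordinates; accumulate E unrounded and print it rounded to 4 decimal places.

At z = 0.3 mm: the cylinder: section is a regular 12-gon, circumradius r=5; (rotated 70° about Z; rotation is an isometry so areas/perimeters/island counts are preserved). The outline is a single polygon with 12 vertices. Extrusion per mm of travel: 0.4 × 0.3 / (π × 0.875²) = 0.049890. Accumulating E over each segment gives final E = 1.5490.

G0 X-4.92 Y-0.87 Z0.30
G1 X-3.83 Y-3.21 E0.1288
G1 X-1.71 Y-4.70 E0.2581
G1 X0.87 Y-4.92 E0.3872
G1 X3.21 Y-3.83 E0.5160
G1 X4.70 Y-1.71 E0.6453
G1 X4.92 Y0.87 E0.7745
G1 X3.83 Y3.21 E0.9033
G1 X1.71 Y4.70 E1.0326
G1 X-0.87 Y4.92 E1.1617
G1 X-3.21 Y3.83 E1.2905
G1 X-4.70 Y1.71 E1.4198
G1 X-4.92 Y-0.87 E1.5490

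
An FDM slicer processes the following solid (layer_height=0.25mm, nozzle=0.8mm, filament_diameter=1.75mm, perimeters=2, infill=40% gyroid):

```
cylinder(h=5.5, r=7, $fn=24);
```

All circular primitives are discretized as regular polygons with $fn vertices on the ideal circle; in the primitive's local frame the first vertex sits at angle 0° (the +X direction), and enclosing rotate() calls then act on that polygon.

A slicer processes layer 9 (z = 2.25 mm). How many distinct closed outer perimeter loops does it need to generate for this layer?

1

At z = 2.25 mm: the r=7 cylinder contributes a regular 24-gon of circumradius 7. The result has 1 disconnected region.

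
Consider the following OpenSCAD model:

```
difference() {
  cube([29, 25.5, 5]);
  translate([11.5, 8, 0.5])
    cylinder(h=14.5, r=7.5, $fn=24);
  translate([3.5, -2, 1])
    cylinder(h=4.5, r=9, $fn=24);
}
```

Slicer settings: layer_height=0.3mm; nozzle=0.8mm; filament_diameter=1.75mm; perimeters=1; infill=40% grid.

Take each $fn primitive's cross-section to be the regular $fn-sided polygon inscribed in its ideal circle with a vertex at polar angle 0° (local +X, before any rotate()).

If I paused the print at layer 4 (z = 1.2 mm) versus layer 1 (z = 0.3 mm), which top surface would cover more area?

Layer 4 (z = 1.2): the 29×25.5 cube contributes its full rectangle (area 739.50 mm²); the r=7.5 cylinder at (11.5, 8) gives a regular 24-gon of circumradius 7.5 (constant along its height) (area = (24/2)·7.500²·sin(360°/24) = 174.70 mm²); the r=9 cylinder at (3.5, -2) gives a regular 24-gon of circumradius 9 (constant along its height) (area = (24/2)·9.000²·sin(360°/24) = 251.57 mm²); Subtracting the remaining from the first: starting from the 29×25.5 cube (739.50 mm²), the r=7.5 cylinder at (11.5, 8) lies wholly inside it (removes its full 174.70 mm² and its 46.99 mm outline becomes a hole wall); the r=9 cylinder at (3.5, -2) partially overlaps it — only the 43.60 mm² overlap (of its 251.57 mm²) is removed, clipping the outline — area = 521.19 mm². So its area = 521.19 mm². Layer 1 (z = 0.3): the 29×25.5 cube contributes its full rectangle (area 739.50 mm²); the cylinder at (11.5, 8) is not intersected at this z (z outside [0.5, 15]); the cylinder at (3.5, -2) is absent (z outside [1, 5.5]); After the difference (first − rest): none of the subtracted shapes is present at this height, so the 29×25.5 cube is unchanged — area = 739.50 mm². So its area = 739.50 mm². Layer 1 is larger (739.50 vs 521.19 mm²).

layer 1 (z = 0.3 mm)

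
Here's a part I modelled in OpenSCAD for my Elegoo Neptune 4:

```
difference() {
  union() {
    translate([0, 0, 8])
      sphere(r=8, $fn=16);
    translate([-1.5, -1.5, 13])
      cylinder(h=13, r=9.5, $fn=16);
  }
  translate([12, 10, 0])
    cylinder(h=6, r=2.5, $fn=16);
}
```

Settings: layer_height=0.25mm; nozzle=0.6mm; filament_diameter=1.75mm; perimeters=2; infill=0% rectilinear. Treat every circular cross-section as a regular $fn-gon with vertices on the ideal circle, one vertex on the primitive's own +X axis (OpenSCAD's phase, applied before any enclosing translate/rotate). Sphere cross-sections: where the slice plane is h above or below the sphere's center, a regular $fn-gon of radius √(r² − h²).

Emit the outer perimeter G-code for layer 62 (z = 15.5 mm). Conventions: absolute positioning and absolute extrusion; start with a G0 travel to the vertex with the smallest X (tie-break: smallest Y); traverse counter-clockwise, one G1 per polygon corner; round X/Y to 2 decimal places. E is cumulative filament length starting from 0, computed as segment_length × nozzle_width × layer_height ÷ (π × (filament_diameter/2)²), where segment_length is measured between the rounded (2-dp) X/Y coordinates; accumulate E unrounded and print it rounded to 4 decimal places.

G0 X-11.00 Y-1.50 Z15.50
G1 X-10.28 Y-5.14 E0.2314
G1 X-8.22 Y-8.22 E0.4625
G1 X-5.14 Y-10.28 E0.6936
G1 X-1.50 Y-11.00 E0.9250
G1 X2.14 Y-10.28 E1.1564
G1 X5.22 Y-8.22 E1.3874
G1 X7.28 Y-5.14 E1.6185
G1 X8.00 Y-1.50 E1.8499
G1 X7.28 Y2.14 E2.0813
G1 X5.22 Y5.22 E2.3124
G1 X2.14 Y7.28 E2.5435
G1 X-1.50 Y8.00 E2.7749
G1 X-5.14 Y7.28 E3.0063
G1 X-8.22 Y5.22 E3.2373
G1 X-10.28 Y2.14 E3.4684
G1 X-11.00 Y-1.50 E3.6998

At z = 15.5 mm: the sphere: section is a regular 16-gon, circumradius = √(r²−h²) = √(8²−7.5²) = 2.784; the r=9.5 cylinder at (-1.5, -1.5) gives a regular 16-gon of circumradius 9.5 (constant along its height); Merging all regions: the r=8 sphere lies entirely inside the r=9.5 cylinder at (-1.5, -1.5), so the union is just the r=9.5 cylinder at (-1.5, -1.5) — 1 connected region; the cylinder at (12, 10) is not intersected at this z (z outside [0, 6]); Taking the first minus the rest: none of the subtracted shapes is present at this height, so that combined region is unchanged — 1 connected region. The outline is a single polygon with 16 vertices. Extrusion per mm of travel: 0.6 × 0.25 / (π × 0.875²) = 0.062363. Accumulating E over each segment gives final E = 3.6998.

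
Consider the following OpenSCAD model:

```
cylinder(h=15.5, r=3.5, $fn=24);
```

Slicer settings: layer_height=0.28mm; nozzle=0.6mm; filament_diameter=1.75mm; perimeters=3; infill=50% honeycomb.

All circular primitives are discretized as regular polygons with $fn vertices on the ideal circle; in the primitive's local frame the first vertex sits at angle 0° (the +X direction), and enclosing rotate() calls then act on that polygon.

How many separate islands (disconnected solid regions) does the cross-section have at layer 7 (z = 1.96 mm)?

At z = 1.96 mm: the r=3.5 cylinder gives a regular 24-gon of circumradius 3.5 (constant along its height). Overall, the cross-section is a single solid region. Island count = 1.

1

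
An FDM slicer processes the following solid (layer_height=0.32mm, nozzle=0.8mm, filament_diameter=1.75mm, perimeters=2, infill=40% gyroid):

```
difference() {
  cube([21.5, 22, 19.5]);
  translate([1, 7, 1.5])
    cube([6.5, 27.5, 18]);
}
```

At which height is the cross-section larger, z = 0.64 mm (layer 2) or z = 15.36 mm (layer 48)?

Layer 2 (z = 0.64): the cube is present — its section is the full 21.5×22 rectangle (area 473.00 mm²); the cube at (1, 7) does not reach this height (z outside [1.5, 19.5]); Taking the first minus the rest: none of the subtracted shapes is present at this height, so the 21.5×22 cube is unchanged — area = 473.00 mm². So its area = 473.00 mm². Layer 48 (z = 15.36): the cube (footprint 21.5×22) is included at this height (area 473.00 mm²); the 6.5×27.5 cube at (1, 7) contributes its full rectangle (area 178.75 mm²); Subtracting the remaining from the first: starting from the 21.5×22 cube (473.00 mm²), the 6.5×27.5 cube at (1, 7) partially overlaps it — only the 97.50 mm² overlap (of its 178.75 mm²) is removed, clipping the outline — area = 375.50 mm². So its area = 375.50 mm². Layer 2 is larger (473.00 vs 375.50 mm²).

layer 2 (z = 0.64 mm)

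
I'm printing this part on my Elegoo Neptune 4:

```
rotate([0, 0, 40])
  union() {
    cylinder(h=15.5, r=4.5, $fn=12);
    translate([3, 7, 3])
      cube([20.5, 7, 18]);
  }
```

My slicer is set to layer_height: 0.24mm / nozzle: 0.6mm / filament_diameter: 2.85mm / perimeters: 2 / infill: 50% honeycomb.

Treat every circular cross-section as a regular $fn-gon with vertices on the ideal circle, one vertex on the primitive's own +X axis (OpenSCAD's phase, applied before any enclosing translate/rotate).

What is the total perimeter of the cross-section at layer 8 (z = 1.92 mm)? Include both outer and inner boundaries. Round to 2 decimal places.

27.95 mm

At z = 1.92 mm: the r=4.5 cylinder gives a regular 12-gon of circumradius 4.5 (constant along its height) (perimeter = 2·12·4.500·sin(180°/12) = 27.95 mm); the cube at (3, 7) does not reach this height (z outside [3, 21]); Combining (union): only the r=4.5 cylinder is present, so the union is just that shape — boundary = 27.95 mm; (whole slice rotated 40° about Z — lengths, areas and connectivity unchanged). Overall, the cross-section is a single solid region. Total boundary length (outer) = 27.95 mm.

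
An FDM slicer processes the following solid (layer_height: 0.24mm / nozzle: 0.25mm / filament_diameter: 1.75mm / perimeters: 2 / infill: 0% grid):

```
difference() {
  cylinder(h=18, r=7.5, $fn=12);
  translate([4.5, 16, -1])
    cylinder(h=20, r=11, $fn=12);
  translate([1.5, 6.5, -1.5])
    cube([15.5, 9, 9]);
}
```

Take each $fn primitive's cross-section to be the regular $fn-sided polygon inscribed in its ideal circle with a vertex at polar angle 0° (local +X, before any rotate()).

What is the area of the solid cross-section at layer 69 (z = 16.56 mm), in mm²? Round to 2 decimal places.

161.66 mm²

At z = 16.56 mm: the r=7.5 cylinder gives a regular 12-gon of circumradius 7.5 (constant along its height) (area = (12/2)·7.500²·sin(360°/12) = 168.75 mm²); the cylinder at (4.5, 16): section is a regular 12-gon, circumradius r=11 (area = (12/2)·11.000²·sin(360°/12) = 363.00 mm²); the cube at (1.5, 6.5) is not intersected at this z (z outside [-1.5, 7.5]); Subtracting the remaining from the first: starting from the r=7.5 cylinder (168.75 mm²), the r=11 cylinder at (4.5, 16) partially overlaps it — only the 7.09 mm² overlap (of its 363.00 mm²) is removed, clipping the outline — area = 161.66 mm². Overall, the cross-section is a single solid region. Net area = 161.66 mm².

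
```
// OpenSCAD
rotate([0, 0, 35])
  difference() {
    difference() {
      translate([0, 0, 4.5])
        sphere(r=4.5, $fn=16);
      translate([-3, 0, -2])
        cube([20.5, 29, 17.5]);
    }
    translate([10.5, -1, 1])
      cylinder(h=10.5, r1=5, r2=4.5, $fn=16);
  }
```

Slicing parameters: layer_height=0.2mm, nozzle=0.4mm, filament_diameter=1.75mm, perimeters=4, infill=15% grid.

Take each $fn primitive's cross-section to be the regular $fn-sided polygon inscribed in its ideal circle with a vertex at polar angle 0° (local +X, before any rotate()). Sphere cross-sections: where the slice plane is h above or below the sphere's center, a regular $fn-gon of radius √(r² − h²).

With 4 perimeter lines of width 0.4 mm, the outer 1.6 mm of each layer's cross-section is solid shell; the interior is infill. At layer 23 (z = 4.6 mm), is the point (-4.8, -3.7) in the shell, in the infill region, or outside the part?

At z = 4.6 mm: the r=4.5 sphere contributes a regular 16-gon of circumradius √(4.5²−0.1²) = 4.499; the cube at (-3, 0) (footprint 20.5×29) is included at this height; Taking the first minus the rest: starting from the r=4.5 sphere, the 20.5×29 cube at (-3, 0) partially overlaps it — only the 27.71 mm² overlap (of its 594.50 mm²) is removed, clipping the outline — 1 connected region; the cone at (10.5, -1) (r1=5→r2=4.5) has section circumradius 4.829 here — a regular 16-gon; Taking the first minus the rest: starting from that combined region, the cone at (10.5, -1) misses the remaining region (no effect) — 1 connected region; (whole slice rotated 35° about Z — lengths, areas and connectivity unchanged). Overall, the cross-section is a single solid region. Undo the 35° rotation: the query point maps to (-6.054, -0.278) in the un-rotated model frame. The nearest boundary edge runs (-4.16, -1.72)→(-4.50, 0.00); distance from the point to it = 1.58 mm. The point is not inside any of the regions above, so it lies outside the cross-section (1.58 mm from the nearest boundary).

outside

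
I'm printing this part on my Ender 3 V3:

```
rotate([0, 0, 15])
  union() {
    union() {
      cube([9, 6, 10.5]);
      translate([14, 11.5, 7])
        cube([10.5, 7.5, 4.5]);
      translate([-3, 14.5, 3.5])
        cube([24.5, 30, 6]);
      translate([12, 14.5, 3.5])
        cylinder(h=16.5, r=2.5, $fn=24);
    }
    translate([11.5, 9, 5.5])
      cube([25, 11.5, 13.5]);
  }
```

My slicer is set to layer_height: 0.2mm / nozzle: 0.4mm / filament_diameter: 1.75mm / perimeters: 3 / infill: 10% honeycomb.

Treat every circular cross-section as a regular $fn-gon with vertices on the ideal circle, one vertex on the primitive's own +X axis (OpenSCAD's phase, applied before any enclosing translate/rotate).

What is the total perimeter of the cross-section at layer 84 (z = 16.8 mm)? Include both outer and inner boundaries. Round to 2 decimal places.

74.95 mm

At z = 16.8 mm: the cube is absent (z outside [0, 10.5]); the cube at (14, 11.5) is not intersected at this z (z outside [7, 11.5]); the cube at (-3, 14.5) is absent (z outside [3.5, 9.5]); the r=2.5 cylinder at (12, 14.5) contributes a regular 24-gon of circumradius 2.5 (perimeter = 2·24·2.500·sin(180°/24) = 15.66 mm); Merging all regions: only the r=2.5 cylinder at (12, 14.5) is present, so the union is just that shape — boundary = 15.66 mm; the 25×11.5 cube at (11.5, 9) contributes its full rectangle (perimeter 73.00 mm); Merging all regions: the regions partially overlap (shared area 12.17 mm²), so the edge portions inside another operand are dropped and the merged outline is re-measured after clipping — boundary = 74.95 mm; (rotated 15° about Z; rotation is an isometry so areas/perimeters/island counts are preserved). Overall, the cross-section is a single solid region. Total boundary length (outer) = 74.95 mm.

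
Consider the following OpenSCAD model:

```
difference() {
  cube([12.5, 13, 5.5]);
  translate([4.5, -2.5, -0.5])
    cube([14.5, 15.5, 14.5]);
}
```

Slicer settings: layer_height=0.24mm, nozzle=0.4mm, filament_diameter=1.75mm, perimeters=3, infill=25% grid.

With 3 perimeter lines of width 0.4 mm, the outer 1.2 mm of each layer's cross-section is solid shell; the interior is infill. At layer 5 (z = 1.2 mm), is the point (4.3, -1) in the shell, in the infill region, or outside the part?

outside

At z = 1.2 mm: the cube is present — its section is the full 12.5×13 rectangle; the cube at (4.5, -2.5) (footprint 14.5×15.5) is included at this height; Subtracting the remaining from the first: starting from the 12.5×13 cube, the 14.5×15.5 cube at (4.5, -2.5) partially overlaps it — only the 104.00 mm² overlap (of its 224.75 mm²) is removed, clipping the outline — 1 connected region. Overall, the cross-section is a single solid region. The nearest boundary edge runs (4.50, 0.00)→(0.00, 0.00); distance from the point to it = 1.00 mm. The point is not inside any of the regions above, so it lies outside the cross-section (1.00 mm from the nearest boundary).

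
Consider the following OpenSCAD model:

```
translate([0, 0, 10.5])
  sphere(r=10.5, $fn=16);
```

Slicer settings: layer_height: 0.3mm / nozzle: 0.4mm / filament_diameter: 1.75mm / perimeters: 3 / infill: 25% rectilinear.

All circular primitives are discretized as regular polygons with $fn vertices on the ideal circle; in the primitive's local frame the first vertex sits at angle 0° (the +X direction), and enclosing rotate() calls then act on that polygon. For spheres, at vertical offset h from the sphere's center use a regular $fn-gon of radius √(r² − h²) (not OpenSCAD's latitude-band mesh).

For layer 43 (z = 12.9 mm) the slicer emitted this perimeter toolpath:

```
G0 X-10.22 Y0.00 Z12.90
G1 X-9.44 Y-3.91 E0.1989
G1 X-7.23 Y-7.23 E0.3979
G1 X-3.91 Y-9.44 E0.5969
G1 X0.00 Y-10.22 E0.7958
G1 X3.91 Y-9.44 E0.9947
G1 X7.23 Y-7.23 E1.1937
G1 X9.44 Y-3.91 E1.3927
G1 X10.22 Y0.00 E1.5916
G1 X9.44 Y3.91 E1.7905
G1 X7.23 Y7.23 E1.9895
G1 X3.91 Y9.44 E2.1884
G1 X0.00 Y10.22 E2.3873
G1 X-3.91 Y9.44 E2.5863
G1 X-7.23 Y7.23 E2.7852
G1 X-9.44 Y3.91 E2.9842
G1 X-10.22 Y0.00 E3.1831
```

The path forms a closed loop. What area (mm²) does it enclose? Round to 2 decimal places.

Apply the shoelace formula to the sequence of (X, Y) vertices; enclosed area = 319.77 mm².

319.77 mm²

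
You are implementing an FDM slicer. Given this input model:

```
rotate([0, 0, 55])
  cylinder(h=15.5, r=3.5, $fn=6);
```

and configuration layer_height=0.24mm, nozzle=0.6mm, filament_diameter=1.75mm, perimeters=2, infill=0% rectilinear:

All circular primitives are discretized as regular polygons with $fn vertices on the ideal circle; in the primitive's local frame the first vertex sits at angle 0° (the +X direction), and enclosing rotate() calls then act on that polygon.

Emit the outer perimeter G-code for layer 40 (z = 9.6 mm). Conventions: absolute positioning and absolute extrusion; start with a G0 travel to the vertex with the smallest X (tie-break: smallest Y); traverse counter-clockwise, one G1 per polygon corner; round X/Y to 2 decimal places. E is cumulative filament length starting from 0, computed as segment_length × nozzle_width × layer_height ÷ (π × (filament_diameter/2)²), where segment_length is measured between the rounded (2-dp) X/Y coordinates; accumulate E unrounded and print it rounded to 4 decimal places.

At z = 9.6 mm: the r=3.5 cylinder contributes a regular 6-gon of circumradius 3.5; (rotated 55° about Z; rotation is an isometry so areas/perimeters/island counts are preserved). The outline is a single polygon with 6 vertices. Extrusion per mm of travel: 0.6 × 0.24 / (π × 0.875²) = 0.059868. Accumulating E over each segment gives final E = 1.2580.

G0 X-3.49 Y0.31 Z9.60
G1 X-2.01 Y-2.87 E0.2100
G1 X1.48 Y-3.17 E0.4197
G1 X3.49 Y-0.31 E0.6290
G1 X2.01 Y2.87 E0.8390
G1 X-1.48 Y3.17 E1.0487
G1 X-3.49 Y0.31 E1.2580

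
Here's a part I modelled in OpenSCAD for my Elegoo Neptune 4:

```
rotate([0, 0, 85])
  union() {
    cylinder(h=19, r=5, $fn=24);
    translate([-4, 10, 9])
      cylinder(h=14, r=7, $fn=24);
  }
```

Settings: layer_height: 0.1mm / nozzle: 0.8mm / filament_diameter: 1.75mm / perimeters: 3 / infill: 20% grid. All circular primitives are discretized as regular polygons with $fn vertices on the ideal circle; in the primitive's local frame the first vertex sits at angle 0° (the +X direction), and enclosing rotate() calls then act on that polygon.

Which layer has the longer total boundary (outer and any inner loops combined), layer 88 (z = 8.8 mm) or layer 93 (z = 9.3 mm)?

layer 93 (z = 9.3 mm)

Layer 88 (z = 8.8): the r=5 cylinder gives a regular 24-gon of circumradius 5 (constant along its height) (perimeter = 2·24·5.000·sin(180°/24) = 31.33 mm); the cylinder at (-4, 10) is not intersected at this z (z outside [9, 23]); Merging all regions: only the r=5 cylinder is present, so the union is just that shape — boundary = 31.33 mm; (whole slice rotated 85° about Z — lengths, areas and connectivity unchanged). So its perimeter = 31.33 mm. Layer 93 (z = 9.3): the cylinder: section is a regular 24-gon, circumradius r=5 (perimeter = 2·24·5.000·sin(180°/24) = 31.33 mm); the cylinder at (-4, 10): section is a regular 24-gon, circumradius r=7 (perimeter = 2·24·7.000·sin(180°/24) = 43.86 mm); Combining (union): the regions partially overlap (shared area 3.94 mm²), so the edge portions inside another operand are dropped and the merged outline is re-measured after clipping — boundary = 64.66 mm; (whole slice rotated 85° about Z — lengths, areas and connectivity unchanged). So its perimeter = 64.66 mm. Layer 93 is larger (64.66 vs 31.33 mm).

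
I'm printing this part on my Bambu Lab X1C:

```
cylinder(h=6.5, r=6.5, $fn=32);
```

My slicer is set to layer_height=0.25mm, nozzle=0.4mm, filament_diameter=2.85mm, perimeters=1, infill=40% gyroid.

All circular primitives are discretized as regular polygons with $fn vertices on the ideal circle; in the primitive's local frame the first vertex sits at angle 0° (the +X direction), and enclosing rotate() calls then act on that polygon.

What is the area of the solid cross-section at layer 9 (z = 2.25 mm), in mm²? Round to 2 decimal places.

At z = 2.25 mm: the r=6.5 cylinder contributes a regular 32-gon of circumradius 6.5 (area = (32/2)·6.500²·sin(360°/32) = 131.88 mm²). Overall, the cross-section is a single solid region. Net area = 131.88 mm².

131.88 mm²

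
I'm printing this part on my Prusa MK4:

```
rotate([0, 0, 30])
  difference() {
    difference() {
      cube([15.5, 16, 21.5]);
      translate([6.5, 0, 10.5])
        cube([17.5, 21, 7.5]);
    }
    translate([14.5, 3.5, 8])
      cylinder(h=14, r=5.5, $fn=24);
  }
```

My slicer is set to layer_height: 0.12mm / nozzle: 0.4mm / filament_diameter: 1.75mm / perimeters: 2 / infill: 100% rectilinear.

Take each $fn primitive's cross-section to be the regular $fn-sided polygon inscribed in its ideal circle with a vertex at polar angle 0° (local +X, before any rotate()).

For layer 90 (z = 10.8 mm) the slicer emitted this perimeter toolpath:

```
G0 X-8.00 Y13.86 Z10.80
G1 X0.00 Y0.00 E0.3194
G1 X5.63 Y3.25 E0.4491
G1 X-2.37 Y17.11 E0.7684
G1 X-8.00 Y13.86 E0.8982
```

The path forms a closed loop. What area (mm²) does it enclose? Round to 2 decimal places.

104.03 mm²

Apply the shoelace formula to the sequence of (X, Y) vertices; enclosed area = 104.03 mm².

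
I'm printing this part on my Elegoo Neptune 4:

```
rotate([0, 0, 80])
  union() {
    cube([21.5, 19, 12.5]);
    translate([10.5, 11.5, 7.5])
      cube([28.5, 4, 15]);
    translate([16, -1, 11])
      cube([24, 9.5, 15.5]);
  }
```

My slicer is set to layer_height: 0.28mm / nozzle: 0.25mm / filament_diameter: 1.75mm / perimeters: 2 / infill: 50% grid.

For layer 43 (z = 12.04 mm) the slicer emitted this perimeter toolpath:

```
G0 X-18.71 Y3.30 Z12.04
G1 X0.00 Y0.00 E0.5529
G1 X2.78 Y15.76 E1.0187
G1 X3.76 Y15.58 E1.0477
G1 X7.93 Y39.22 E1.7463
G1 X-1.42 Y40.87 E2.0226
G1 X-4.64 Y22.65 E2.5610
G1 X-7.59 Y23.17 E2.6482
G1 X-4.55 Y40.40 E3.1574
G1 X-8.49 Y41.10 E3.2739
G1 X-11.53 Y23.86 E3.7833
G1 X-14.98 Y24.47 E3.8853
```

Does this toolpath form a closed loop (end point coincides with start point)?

Start point (G0): (-18.71, 3.30). End point (last G1): the path does not return to the start — open.

no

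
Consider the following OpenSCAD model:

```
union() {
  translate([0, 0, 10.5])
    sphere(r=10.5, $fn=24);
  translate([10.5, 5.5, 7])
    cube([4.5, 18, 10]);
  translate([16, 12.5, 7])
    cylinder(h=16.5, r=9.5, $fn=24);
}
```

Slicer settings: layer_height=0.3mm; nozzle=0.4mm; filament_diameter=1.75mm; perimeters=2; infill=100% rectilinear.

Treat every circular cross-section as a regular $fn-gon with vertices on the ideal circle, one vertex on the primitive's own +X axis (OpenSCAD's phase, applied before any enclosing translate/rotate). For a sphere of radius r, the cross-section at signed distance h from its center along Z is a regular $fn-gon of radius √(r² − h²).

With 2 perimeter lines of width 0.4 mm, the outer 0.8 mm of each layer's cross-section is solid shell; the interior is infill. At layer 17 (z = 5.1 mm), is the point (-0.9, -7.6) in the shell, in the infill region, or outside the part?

infill

At z = 5.1 mm: the r=10.5 sphere contributes a regular 24-gon of circumradius √(10.5²−5.4²) = 9.005; the cube at (10.5, 5.5) is absent (z outside [7, 17]); the cylinder at (16, 12.5) is not intersected at this z (z outside [7, 23.5]); Taking the union: only the r=10.5 sphere is present, so the union is just that shape — 1 connected region. Overall, the cross-section is a single solid region. The nearest boundary edge runs (-2.33, -8.70)→(-0.00, -9.00); distance from the point to it = 1.28 mm. The point is inside the cross-section and 1.28 mm from the nearest boundary — more than the 0.8 mm shell width (2 × 0.4), so it's in the infill interior.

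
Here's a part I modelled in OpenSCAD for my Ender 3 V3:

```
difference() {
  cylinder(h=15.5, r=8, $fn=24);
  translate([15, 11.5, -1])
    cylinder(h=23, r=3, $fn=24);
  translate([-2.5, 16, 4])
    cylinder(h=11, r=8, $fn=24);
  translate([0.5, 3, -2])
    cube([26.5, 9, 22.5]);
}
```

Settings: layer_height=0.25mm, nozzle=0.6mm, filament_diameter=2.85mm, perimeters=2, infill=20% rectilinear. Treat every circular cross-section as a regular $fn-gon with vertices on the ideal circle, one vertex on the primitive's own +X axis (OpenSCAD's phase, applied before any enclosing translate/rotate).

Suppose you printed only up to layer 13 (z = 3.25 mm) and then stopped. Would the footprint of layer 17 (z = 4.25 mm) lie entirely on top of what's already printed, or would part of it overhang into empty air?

Compare the two slices. At z = 3.25: the cylinder: section is a regular 24-gon, circumradius r=8 (area = (24/2)·8.000²·sin(360°/24) = 198.77 mm²); the r=3 cylinder at (15, 11.5) gives a regular 24-gon of circumradius 3 (constant along its height) (area = (24/2)·3.000²·sin(360°/24) = 27.95 mm²); the cylinder at (-2.5, 16) is not intersected at this z (z outside [4, 15]); the 26.5×9 cube at (0.5, 3) contributes its full rectangle (area 238.50 mm²); After the difference (first − rest): starting from the r=8 cylinder (198.77 mm²), the r=3 cylinder at (15, 11.5) misses the remaining region (no effect); the 26.5×9 cube at (0.5, 3) partially overlaps it — only the 23.92 mm² overlap (of its 238.50 mm²) is removed, clipping the outline — area = 174.85 mm². At z = 4.25: the r=8 cylinder gives a regular 24-gon of circumradius 8 (constant along its height) (area = (24/2)·8.000²·sin(360°/24) = 198.77 mm²); the r=3 cylinder at (15, 11.5) gives a regular 24-gon of circumradius 3 (constant along its height) (area = (24/2)·3.000²·sin(360°/24) = 27.95 mm²); the r=8 cylinder at (-2.5, 16) contributes a regular 24-gon of circumradius 8 (area = (24/2)·8.000²·sin(360°/24) = 198.77 mm²); the 26.5×9 cube at (0.5, 3) contributes its full rectangle (area 238.50 mm²); Taking the first minus the rest: starting from the r=8 cylinder (198.77 mm²), the r=3 cylinder at (15, 11.5) misses the remaining region (no effect); the r=8 cylinder at (-2.5, 16) misses the remaining region (no effect); the 26.5×9 cube at (0.5, 3) partially overlaps it — only the 23.92 mm² overlap (of its 238.50 mm²) is removed, clipping the outline — area = 174.85 mm². Checking containment: the cross-section at z = 4.25 is a subset of the cross-section at z = 3.25.

entirely on top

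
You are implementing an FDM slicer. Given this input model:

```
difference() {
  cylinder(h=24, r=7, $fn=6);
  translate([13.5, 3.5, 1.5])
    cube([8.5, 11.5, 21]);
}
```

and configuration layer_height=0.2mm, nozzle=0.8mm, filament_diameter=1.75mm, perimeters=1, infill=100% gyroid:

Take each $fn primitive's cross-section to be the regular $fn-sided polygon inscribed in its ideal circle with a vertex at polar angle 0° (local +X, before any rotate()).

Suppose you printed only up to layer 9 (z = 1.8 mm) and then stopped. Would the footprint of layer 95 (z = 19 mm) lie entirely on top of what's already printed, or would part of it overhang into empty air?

entirely on top

Compare the two slices. At z = 1.8: the cylinder: section is a regular 6-gon, circumradius r=7 (area = (6/2)·7.000²·sin(360°/6) = 127.31 mm²); the cube at (13.5, 3.5) is present — its section is the full 8.5×11.5 rectangle (area 97.75 mm²); After the difference (first − rest): starting from the r=7 cylinder (127.31 mm²), the 8.5×11.5 cube at (13.5, 3.5) misses the remaining region (no effect) — area = 127.31 mm². At z = 19: the r=7 cylinder gives a regular 6-gon of circumradius 7 (constant along its height) (area = (6/2)·7.000²·sin(360°/6) = 127.31 mm²); the cube at (13.5, 3.5) (footprint 8.5×11.5) is included at this height (area 97.75 mm²); Subtracting the remaining from the first: starting from the r=7 cylinder (127.31 mm²), the 8.5×11.5 cube at (13.5, 3.5) misses the remaining region (no effect) — area = 127.31 mm². Checking containment: the cross-section at z = 19 is a subset of the cross-section at z = 1.8.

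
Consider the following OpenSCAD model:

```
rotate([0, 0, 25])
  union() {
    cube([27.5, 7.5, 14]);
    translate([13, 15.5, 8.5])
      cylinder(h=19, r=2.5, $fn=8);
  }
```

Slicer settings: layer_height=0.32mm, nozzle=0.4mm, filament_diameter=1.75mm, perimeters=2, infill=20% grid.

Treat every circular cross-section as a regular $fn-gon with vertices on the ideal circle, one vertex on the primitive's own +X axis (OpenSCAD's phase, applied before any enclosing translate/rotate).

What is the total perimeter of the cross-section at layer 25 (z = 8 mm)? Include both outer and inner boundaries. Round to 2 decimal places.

At z = 8 mm: the cube (footprint 27.5×7.5) is included at this height (perimeter 70.00 mm); the cylinder at (13, 15.5) is not intersected at this z (z outside [8.5, 27.5]); Taking the union: only the 27.5×7.5 cube is present, so the union is just that shape — boundary = 70.00 mm; (rotated 25° about Z; rotation is an isometry so areas/perimeters/island counts are preserved). Overall, the cross-section is a single solid region. Total boundary length (outer) = 70.00 mm.

70.00 mm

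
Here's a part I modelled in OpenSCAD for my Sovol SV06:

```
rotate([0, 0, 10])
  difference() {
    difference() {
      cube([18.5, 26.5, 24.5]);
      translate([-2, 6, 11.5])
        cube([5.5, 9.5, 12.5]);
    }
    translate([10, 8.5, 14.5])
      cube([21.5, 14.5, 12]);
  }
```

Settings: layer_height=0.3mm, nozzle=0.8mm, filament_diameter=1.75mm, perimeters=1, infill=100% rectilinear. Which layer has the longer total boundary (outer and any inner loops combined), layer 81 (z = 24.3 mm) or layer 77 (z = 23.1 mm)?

layer 77 (z = 23.1 mm)

Layer 81 (z = 24.3): the cube (footprint 18.5×26.5) is included at this height (perimeter 90.00 mm); the cube at (-2, 6) is not intersected at this z (z outside [11.5, 24]); After the difference (first − rest): none of the subtracted shapes is present at this height, so the 18.5×26.5 cube is unchanged — boundary = 90.00 mm; the 21.5×14.5 cube at (10, 8.5) contributes its full rectangle (perimeter 72.00 mm); After the difference (first − rest): starting from the result so far, the 21.5×14.5 cube at (10, 8.5) partially overlaps it — only the 123.25 mm² overlap (of its 311.75 mm²) is removed, clipping the outline — boundary = 107.00 mm; (rotated 10° about Z; rotation is an isometry so areas/perimeters/island counts are preserved). So its perimeter = 107.00 mm. Layer 77 (z = 23.1): the 18.5×26.5 cube contributes its full rectangle (perimeter 90.00 mm); the cube at (-2, 6) is present — its section is the full 5.5×9.5 rectangle (perimeter 30.00 mm); After the difference (first − rest): starting from the 18.5×26.5 cube, the 5.5×9.5 cube at (-2, 6) partially overlaps it — only the 33.25 mm² overlap (of its 52.25 mm²) is removed, clipping the outline — boundary = 97.00 mm; the cube at (10, 8.5) is present — its section is the full 21.5×14.5 rectangle (perimeter 72.00 mm); After the difference (first − rest): starting from that combined region, the 21.5×14.5 cube at (10, 8.5) partially overlaps it — only the 123.25 mm² overlap (of its 311.75 mm²) is removed, clipping the outline — boundary = 114.00 mm; (rotated 10° about Z; rotation is an isometry so areas/perimeters/island counts are preserved). So its perimeter = 114.00 mm. Layer 77 is larger (114.00 vs 107.00 mm).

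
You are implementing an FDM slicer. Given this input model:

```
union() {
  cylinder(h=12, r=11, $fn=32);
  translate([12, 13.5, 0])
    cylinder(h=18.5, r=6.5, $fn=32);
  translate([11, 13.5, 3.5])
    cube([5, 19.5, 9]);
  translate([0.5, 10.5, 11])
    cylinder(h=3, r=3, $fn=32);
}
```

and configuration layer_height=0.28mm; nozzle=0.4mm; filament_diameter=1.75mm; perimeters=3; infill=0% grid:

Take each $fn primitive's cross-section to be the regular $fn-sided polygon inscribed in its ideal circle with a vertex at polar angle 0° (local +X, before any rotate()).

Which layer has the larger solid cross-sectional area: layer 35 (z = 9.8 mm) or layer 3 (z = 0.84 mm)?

layer 35 (z = 9.8 mm)

Layer 35 (z = 9.8): the r=11 cylinder gives a regular 32-gon of circumradius 11 (constant along its height) (area = (32/2)·11.000²·sin(360°/32) = 377.69 mm²); the r=6.5 cylinder at (12, 13.5) contributes a regular 32-gon of circumradius 6.5 (area = (32/2)·6.500²·sin(360°/32) = 131.88 mm²); the 5×19.5 cube at (11, 13.5) contributes its full rectangle (area 97.50 mm²); the cylinder at (0.5, 10.5) does not reach this height (z outside [11, 14]); Taking the union: the regions partially overlap — summed areas 607.08 mm² minus the doubly-counted overlap 30.61 mm² gives 576.46 mm² — area = 576.46 mm². So its area = 576.46 mm². Layer 3 (z = 0.84): the r=11 cylinder gives a regular 32-gon of circumradius 11 (constant along its height) (area = (32/2)·11.000²·sin(360°/32) = 377.69 mm²); the cylinder at (12, 13.5): section is a regular 32-gon, circumradius r=6.5 (area = (32/2)·6.500²·sin(360°/32) = 131.88 mm²); the cube at (11, 13.5) is absent (z outside [3.5, 12.5]); the cylinder at (0.5, 10.5) is not intersected at this z (z outside [11, 14]); Merging all regions: the 2 present regions are separate (no shared area or edge), so areas and boundary lengths simply add and each stays a separate island — area = 509.58 mm². So its area = 509.58 mm². Layer 35 is larger (576.46 vs 509.58 mm²).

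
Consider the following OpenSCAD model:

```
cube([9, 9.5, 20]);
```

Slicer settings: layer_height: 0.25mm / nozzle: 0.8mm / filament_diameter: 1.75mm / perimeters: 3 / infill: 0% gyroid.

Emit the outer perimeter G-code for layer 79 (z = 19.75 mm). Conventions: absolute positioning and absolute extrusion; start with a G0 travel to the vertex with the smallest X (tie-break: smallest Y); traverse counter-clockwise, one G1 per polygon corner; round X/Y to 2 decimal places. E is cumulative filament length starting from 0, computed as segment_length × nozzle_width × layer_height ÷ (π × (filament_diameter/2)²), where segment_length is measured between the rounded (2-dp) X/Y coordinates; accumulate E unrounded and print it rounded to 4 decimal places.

At z = 19.75 mm: the cube (footprint 9×9.5) is included at this height. The outline is a single polygon with 4 vertices. Extrusion per mm of travel: 0.8 × 0.25 / (π × 0.875²) = 0.083150. Accumulating E over each segment gives final E = 3.0766.

G0 X0.00 Y0.00 Z19.75
G1 X9.00 Y0.00 E0.7484
G1 X9.00 Y9.50 E1.5383
G1 X0.00 Y9.50 E2.2866
G1 X0.00 Y0.00 E3.0766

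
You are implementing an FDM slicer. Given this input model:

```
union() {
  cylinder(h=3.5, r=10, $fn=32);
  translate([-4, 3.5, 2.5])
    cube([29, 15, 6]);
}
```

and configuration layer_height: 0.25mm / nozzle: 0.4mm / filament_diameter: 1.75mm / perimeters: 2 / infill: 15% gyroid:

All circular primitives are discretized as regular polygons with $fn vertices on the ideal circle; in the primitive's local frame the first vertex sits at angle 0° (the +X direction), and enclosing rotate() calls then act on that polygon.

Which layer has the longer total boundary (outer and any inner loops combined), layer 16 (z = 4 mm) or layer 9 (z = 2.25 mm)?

Layer 16 (z = 4): the cylinder is absent (z outside [0, 3.5]); the cube at (-4, 3.5) (footprint 29×15) is included at this height (perimeter 88.00 mm); Merging all regions: only the 29×15 cube at (-4, 3.5) is present, so the union is just that shape — boundary = 88.00 mm. So its perimeter = 88.00 mm. Layer 9 (z = 2.25): the r=10 cylinder gives a regular 32-gon of circumradius 10 (constant along its height) (perimeter = 2·32·10.000·sin(180°/32) = 62.73 mm); the cube at (-4, 3.5) does not reach this height (z outside [2.5, 8.5]); Combining (union): only the r=10 cylinder is present, so the union is just that shape — boundary = 62.73 mm. So its perimeter = 62.73 mm. Layer 16 is larger (88.00 vs 62.73 mm).

layer 16 (z = 4 mm)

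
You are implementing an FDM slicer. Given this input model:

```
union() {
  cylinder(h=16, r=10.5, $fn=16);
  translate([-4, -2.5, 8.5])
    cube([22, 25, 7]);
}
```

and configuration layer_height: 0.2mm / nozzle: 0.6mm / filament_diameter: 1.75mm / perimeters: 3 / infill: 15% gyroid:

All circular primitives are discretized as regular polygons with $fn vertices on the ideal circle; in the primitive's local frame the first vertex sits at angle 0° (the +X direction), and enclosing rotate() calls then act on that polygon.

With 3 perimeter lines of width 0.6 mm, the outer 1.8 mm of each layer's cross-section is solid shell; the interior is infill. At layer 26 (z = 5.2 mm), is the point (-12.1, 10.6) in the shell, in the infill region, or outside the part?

outside

At z = 5.2 mm: the r=10.5 cylinder contributes a regular 16-gon of circumradius 10.5; the cube at (-4, -2.5) is not intersected at this z (z outside [8.5, 15.5]); Combining (union): only the r=10.5 cylinder is present, so the union is just that shape — 1 connected region. Overall, the cross-section is a single solid region. The nearest boundary edge runs (-4.02, 9.70)→(-7.42, 7.42); distance from the point to it = 5.65 mm. The point is not inside any of the regions above, so it lies outside the cross-section (5.65 mm from the nearest boundary).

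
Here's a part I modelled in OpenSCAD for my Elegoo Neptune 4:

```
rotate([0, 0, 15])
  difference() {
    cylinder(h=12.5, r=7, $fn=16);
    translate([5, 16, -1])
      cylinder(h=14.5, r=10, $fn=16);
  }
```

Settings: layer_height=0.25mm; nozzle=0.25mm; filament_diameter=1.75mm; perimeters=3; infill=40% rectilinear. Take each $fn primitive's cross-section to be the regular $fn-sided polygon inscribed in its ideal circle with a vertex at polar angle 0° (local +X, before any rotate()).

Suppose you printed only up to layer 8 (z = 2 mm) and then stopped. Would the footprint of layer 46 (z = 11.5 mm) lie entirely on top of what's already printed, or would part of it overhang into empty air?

entirely on top

Compare the two slices. At z = 2: the r=7 cylinder contributes a regular 16-gon of circumradius 7 (area = (16/2)·7.000²·sin(360°/16) = 150.01 mm²); the r=10 cylinder at (5, 16) gives a regular 16-gon of circumradius 10 (constant along its height) (area = (16/2)·10.000²·sin(360°/16) = 306.15 mm²); Taking the first minus the rest: starting from the r=7 cylinder (150.01 mm²), the r=10 cylinder at (5, 16) partially overlaps it — only the 0.01 mm² overlap (of its 306.15 mm²) is removed, clipping the outline — area = 150.00 mm²; (whole slice rotated 15° about Z — lengths, areas and connectivity unchanged). At z = 11.5: the cylinder: section is a regular 16-gon, circumradius r=7 (area = (16/2)·7.000²·sin(360°/16) = 150.01 mm²); the cylinder at (5, 16): section is a regular 16-gon, circumradius r=10 (area = (16/2)·10.000²·sin(360°/16) = 306.15 mm²); Taking the first minus the rest: starting from the r=7 cylinder (150.01 mm²), the r=10 cylinder at (5, 16) partially overlaps it — only the 0.01 mm² overlap (of its 306.15 mm²) is removed, clipping the outline — area = 150.00 mm²; (whole slice rotated 15° about Z — lengths, areas and connectivity unchanged). Checking containment: the cross-section at z = 11.5 is a subset of the cross-section at z = 2.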